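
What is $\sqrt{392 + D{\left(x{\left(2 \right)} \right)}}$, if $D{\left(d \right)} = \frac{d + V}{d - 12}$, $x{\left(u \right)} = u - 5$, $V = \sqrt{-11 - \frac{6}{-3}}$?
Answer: $\frac{\sqrt{9805 - 5 i}}{5} \approx 19.804 - 0.0050495 i$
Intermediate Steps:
$V = 3 i$ ($V = \sqrt{-11 - -2} = \sqrt{-11 + 2} = \sqrt{-9} = 3 i \approx 3.0 i$)
$x{\left(u \right)} = -5 + u$
$D{\left(d \right)} = \frac{d + 3 i}{-12 + d}$ ($D{\left(d \right)} = \frac{d + 3 i}{d - 12} = \frac{d + 3 i}{-12 + d}$)
$\sqrt{392 + D{\left(x{\left(2 \right)} \right)}} = \sqrt{392 + \frac{\left(-5 + 2\right) + 3 i}{-12 + \left(-5 + 2\right)}} = \sqrt{392 + \frac{-3 + 3 i}{-12 - 3}} = \sqrt{392 + \frac{-3 + 3 i}{-15}} = \sqrt{392 - \frac{-3 + 3 i}{15}} = \sqrt{392 + \left(\frac{1}{5} - \frac{i}{5}\right)} = \sqrt{\frac{1961}{5} - \frac{i}{5}}$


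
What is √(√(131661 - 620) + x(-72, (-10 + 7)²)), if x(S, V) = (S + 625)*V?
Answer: √(4977 + √131041) ≈ 73.068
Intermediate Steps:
x(S, V) = V*(625 + S) (x(S, V) = (625 + S)*V = V*(625 + S))
√(√(131661 - 620) + x(-72, (-10 + 7)²)) = √(√(131661 - 620) + (-10 + 7)²*(625 - 72)) = √(√131041 + (-3)²*553) = √(√131041 + 9*553) = √(√131041 + 4977) = √(4977 + √131041)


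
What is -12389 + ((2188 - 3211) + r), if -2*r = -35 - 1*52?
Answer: -26737/2 ≈ -13369.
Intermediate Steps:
r = 87/2 (r = -(-35 - 1*52)/2 = -(-35 - 52)/2 = -1/2*(-87) = 87/2 ≈ 43.500)
-12389 + ((2188 - 3211) + r) = -12389 + ((2188 - 3211) + 87/2) = -12389 + (-1023 + 87/2) = -12389 - 1959/2 = -26737/2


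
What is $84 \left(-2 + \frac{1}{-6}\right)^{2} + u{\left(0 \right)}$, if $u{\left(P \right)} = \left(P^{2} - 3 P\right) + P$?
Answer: $\frac{1183}{3} \approx 394.33$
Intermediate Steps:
$u{\left(P \right)} = P^{2} - 2 P$
$84 \left(-2 + \frac{1}{-6}\right)^{2} + u{\left(0 \right)} = 84 \left(-2 + \frac{1}{-6}\right)^{2} + 0 \left(-2 + 0\right) = 84 \left(-2 - \frac{1}{6}\right)^{2} + 0 \left(-2\right) = 84 \left(- \frac{13}{6}\right)^{2} + 0 = 84 \cdot \frac{169}{36} + 0 = \frac{1183}{3} + 0 = \frac{1183}{3}$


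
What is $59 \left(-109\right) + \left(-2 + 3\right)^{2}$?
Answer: $-6430$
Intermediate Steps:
$59 \left(-109\right) + \left(-2 + 3\right)^{2} = -6431 + 1^{2} = -6431 + 1 = -6430$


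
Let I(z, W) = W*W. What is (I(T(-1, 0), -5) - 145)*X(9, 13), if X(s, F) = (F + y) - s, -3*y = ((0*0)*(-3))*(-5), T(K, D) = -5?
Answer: -480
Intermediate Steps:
y = 0 (y = -(0*0)*(-3)*(-5)/3 = -0*(-3)*(-5)/3 = -0*(-5) = -⅓*0 = 0)
X(s, F) = F - s (X(s, F) = (F + 0) - s = F - s)
I(z, W) = W²
(I(T(-1, 0), -5) - 145)*X(9, 13) = ((-5)² - 145)*(13 - 1*9) = (25 - 145)*(13 - 9) = -120*4 = -480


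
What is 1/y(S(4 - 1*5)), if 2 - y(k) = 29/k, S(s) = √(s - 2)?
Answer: 6/853 - 29*I*√3/853 ≈ 0.007034 - 0.058886*I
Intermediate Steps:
S(s) = √(-2 + s)
y(k) = 2 - 29/k
1/y(S(4 - 1*5)) = 1/(2 - 29/√(-2 + (4 - 1*5))) = 1/(2 - 29/√(-2 + (4 - 5))) = 1/(2 - 29/√(-2 - 1)) = 1/(2 - 29*(-I*√3/3)) = 1/(2 - (-29)*I*√3/3) = 1/(2 + 29*I*√3/3)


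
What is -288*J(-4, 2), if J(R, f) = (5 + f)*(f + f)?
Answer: -8064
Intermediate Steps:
J(R, f) = 2*f*(5 + f) (J(R, f) = (5 + f)*(2*f) = 2*f*(5 + f))
-288*J(-4, 2) = -576*2*(5 + 2) = -576*2*7 = -288*28 = -8064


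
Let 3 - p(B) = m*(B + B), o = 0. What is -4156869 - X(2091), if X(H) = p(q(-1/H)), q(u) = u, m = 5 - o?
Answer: -8692019362/2091 ≈ -4.1569e+6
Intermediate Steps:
m = 5 (m = 5 - 1*0 = 5 + 0 = 5)
p(B) = 3 - 10*B (p(B) = 3 - 5*(B + B) = 3 - 5*2*B = 3 - 10*B)
X(H) = 3 + 10/H (X(H) = 3 - (-10)/H = 3 + 10/H)
-4156869 - X(2091) = -4156869 - (3 + 10/2091) = -4156869 - 1*6283/2091 = -4156869 - 6283/2091 = -8692019362/2091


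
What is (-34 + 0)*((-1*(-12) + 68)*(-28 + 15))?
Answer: 35360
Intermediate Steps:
(-34 + 0)*((-1*(-12) + 68)*(-28 + 15)) = -34*(12 + 68)*(-13) = -2720*(-13) = -34*(-1040) = 35360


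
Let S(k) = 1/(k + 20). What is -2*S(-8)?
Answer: -⅙ ≈ -0.16667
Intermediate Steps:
S(k) = 1/(20 + k)
-2*S(-8) = -2/(20 - 8) = -2/12 = -2*1/12 = -⅙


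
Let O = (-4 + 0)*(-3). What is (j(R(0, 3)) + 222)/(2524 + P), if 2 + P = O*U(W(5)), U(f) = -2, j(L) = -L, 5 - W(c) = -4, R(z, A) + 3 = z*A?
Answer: 225/2498 ≈ 0.090072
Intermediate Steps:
R(z, A) = -3 + A*z (R(z, A) = -3 + z*A = -3 + A*z)
W(c) = 9 (W(c) = 5 - 1*(-4) = 5 + 4 = 9)
O = 12 (O = -4*(-3) = 12)
P = -26 (P = -2 + 12*(-2) = -2 - 24 = -26)
(j(R(0, 3)) + 222)/(2524 + P) = (-(-3 + 3*0) + 222)/(2524 - 26) = (-(-3 + 0) + 222)/2498 = (-1*(-3) + 222)*(1/2498) = (3 + 222)*(1/2498) = 225*(1/2498) = 225/2498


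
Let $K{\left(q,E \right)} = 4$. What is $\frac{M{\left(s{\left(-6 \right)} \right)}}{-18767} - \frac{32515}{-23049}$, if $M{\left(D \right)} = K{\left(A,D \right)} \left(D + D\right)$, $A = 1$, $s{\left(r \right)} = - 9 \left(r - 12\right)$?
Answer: $\frac{580337501}{432560583} \approx 1.3416$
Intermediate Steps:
$s{\left(r \right)} = 108 - 9 r$ ($s{\left(r \right)} = - 9 \left(-12 + r\right) = 108 - 9 r$)
$M{\left(D \right)} = 8 D$ ($M{\left(D \right)} = 4 \left(D + D\right) = 4 \cdot 2 D = 8 D$)
$\frac{M{\left(s{\left(-6 \right)} \right)}}{-18767} - \frac{32515}{-23049} = \frac{8 \left(108 - -54\right)}{-18767} - \frac{32515}{-23049} = 8 \left(108 + 54\right) \left(- \frac{1}{18767}\right) - - \frac{32515}{23049} = 8 \cdot 162 \left(- \frac{1}{18767}\right) + \frac{32515}{23049} = 1296 \left(- \frac{1}{18767}\right) + \frac{32515}{23049} = - \frac{1296}{18767} + \frac{32515}{23049} = \frac{580337501}{432560583}$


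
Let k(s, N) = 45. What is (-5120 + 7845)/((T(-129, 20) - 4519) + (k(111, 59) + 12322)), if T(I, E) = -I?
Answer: 2725/7977 ≈ 0.34161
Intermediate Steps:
(-5120 + 7845)/((T(-129, 20) - 4519) + (k(111, 59) + 12322)) = (-5120 + 7845)/((-1*(-129) - 4519) + (45 + 12322)) = 2725/((129 - 4519) + 12367) = 2725/(-4390 + 12367) = 2725/7977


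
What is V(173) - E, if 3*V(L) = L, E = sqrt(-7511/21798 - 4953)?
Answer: 173/3 - I*sqrt(5336951390)/1038 ≈ 57.667 - 70.38*I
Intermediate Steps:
E = I*sqrt(5336951390)/1038 (E = sqrt(-7511*1/21798 - 4953) = sqrt(-1073/3114 - 4953) = sqrt(-15424715/3114) = I*sqrt(5336951390)/1038 ≈ 70.38*I)
V(L) = L/3
V(173) - E = (1/3)*173 - I*sqrt(5336951390)/1038 = 173/3 - I*sqrt(5336951390)/1038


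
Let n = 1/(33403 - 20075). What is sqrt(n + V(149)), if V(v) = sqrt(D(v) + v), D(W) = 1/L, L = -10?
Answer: sqrt(425 + 566440*sqrt(14890))/2380 ≈ 3.4932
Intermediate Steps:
D(W) = -1/10 (D(W) = 1/(-10) = -1/10)
n = 1/13328 ≈ 7.5030e-5
V(v) = sqrt(-1/10 + v)
sqrt(n + V(149)) = sqrt(1/13328 + sqrt(-10 + 100*149)/10) = sqrt(1/13328 + sqrt(-10 + 14900)/10) = sqrt(1/13328 + sqrt(14890)/10)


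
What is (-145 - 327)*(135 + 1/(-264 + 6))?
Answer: -8219644/129 ≈ -63718.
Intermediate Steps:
(-145 - 327)*(135 + 1/(-264 + 6)) = -472*(135 + 1/(-258)) = -472*(135 - 1/258) = -472*34829/258 = -8219644/129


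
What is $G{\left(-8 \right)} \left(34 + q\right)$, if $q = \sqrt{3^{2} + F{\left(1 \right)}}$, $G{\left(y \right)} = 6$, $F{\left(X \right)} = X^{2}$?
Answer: $204 + 6 \sqrt{10} \approx 222.97$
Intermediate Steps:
$q = \sqrt{10}$ ($q = \sqrt{3^{2} + 1^{2}} = \sqrt{9 + 1} = \sqrt{10} \approx 3.1623$)
$G{\left(-8 \right)} \left(34 + q\right) = 6 \left(34 + \sqrt{10}\right) = 204 + 6 \sqrt{10}$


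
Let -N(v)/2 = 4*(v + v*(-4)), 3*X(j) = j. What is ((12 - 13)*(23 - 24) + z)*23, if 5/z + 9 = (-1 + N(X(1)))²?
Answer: 207/8 ≈ 25.875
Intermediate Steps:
X(j) = j/3
N(v) = 24*v (N(v) = -8*(v + v*(-4)) = -8*(v - 4*v) = -8*(-3*v) = -(-24)*v = 24*v)
z = ⅛ (z = 5/(-9 + (-1 + 24*((⅓)*1))²) = 5/(-9 + (-1 + 24*(⅓))²) = 5/(-9 + (-1 + 8)²) = 5/(-9 + 7²) = 5/(-9 + 49) = 5/40 = 5*(1/40) = ⅛ ≈ 0.12500)
((12 - 13)*(23 - 24) + z)*23 = ((12 - 13)*(23 - 24) + ⅛)*23 = (-1*(-1) + ⅛)*23 = (1 + ⅛)*23 = (9/8)*23 = 207/8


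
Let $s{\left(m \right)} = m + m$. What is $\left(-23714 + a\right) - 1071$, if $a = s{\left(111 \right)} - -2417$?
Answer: $-22146$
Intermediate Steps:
$s{\left(m \right)} = 2 m$
$a = 2639$ ($a = 2 \cdot 111 - -2417 = 222 + 2417 = 2639$)
$\left(-23714 + a\right) - 1071 = \left(-23714 + 2639\right) - 1071 = -21075 - 1071 = -22146$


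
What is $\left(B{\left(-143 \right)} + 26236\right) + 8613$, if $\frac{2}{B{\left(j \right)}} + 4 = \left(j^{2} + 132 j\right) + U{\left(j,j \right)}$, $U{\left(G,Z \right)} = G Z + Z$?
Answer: $\frac{762321877}{21875} \approx 34849.0$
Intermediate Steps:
$U{\left(G,Z \right)} = Z + G Z$
$B{\left(j \right)} = \frac{2}{-4 + j^{2} + 132 j + j \left(1 + j\right)}$ ($B{\left(j \right)} = \frac{2}{-4 + \left(\left(j^{2} + 132 j\right) + j \left(1 + j\right)\right)} = \frac{2}{-4 + \left(j^{2} + 132 j + j \left(1 + j\right)\right)} = \frac{2}{-4 + j^{2} + 132 j + j \left(1 + j\right)}$)
$\left(B{\left(-143 \right)} + 26236\right) + 8613 = \left(\frac{2}{-4 + 2 \left(-143\right)^{2} + 133 \left(-143\right)} + 26236\right) + 8613 = \left(\frac{2}{-4 + 2 \cdot 20449 - 19019} + 26236\right) + 8613 = \left(\frac{2}{-4 + 40898 - 19019} + 26236\right) + 8613 = \left(\frac{2}{21875} + 26236\right) + 8613 = \frac{573912502}{21875} + 8613 = \frac{762321877}{21875}$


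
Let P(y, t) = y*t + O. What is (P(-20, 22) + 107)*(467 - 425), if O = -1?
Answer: -14028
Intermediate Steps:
P(y, t) = -1 + t*y (P(y, t) = y*t - 1 = t*y - 1 = -1 + t*y)
(P(-20, 22) + 107)*(467 - 425) = ((-1 + 22*(-20)) + 107)*(467 - 425) = ((-1 - 440) + 107)*42 = (-441 + 107)*42 = -334*42 = -14028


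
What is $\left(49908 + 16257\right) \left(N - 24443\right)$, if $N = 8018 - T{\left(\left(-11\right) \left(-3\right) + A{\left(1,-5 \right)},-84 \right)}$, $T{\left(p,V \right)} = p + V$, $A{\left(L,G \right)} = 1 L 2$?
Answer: $-1083518040$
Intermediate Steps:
$A{\left(L,G \right)} = 2 L$ ($A{\left(L,G \right)} = L 2 = 2 L$)
$T{\left(p,V \right)} = V + p$
$N = 8067$ ($N = 8018 - \left(-84 + \left(\left(-11\right) \left(-3\right) + 2 \cdot 1\right)\right) = 8018 - \left(-84 + \left(33 + 2\right)\right) = 8018 - \left(-84 + 35\right) = 8018 - -49 = 8018 + 49 = 8067$)
$\left(49908 + 16257\right) \left(N - 24443\right) = \left(49908 + 16257\right) \left(8067 - 24443\right) = 66165 \left(-16376\right) = -1083518040$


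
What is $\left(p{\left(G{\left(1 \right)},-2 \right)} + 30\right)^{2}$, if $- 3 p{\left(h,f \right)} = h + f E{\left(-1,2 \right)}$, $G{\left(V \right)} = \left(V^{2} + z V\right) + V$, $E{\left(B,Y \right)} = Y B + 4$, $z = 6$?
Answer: $\frac{7396}{9} \approx 821.78$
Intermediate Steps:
$E{\left(B,Y \right)} = 4 + B Y$ ($E{\left(B,Y \right)} = B Y + 4 = 4 + B Y$)
$G{\left(V \right)} = V^{2} + 7 V$ ($G{\left(V \right)} = \left(V^{2} + 6 V\right) + V = V^{2} + 7 V$)
$p{\left(h,f \right)} = - \frac{2 f}{3} - \frac{h}{3}$ ($p{\left(h,f \right)} = - \frac{h + f \left(4 - 2\right)}{3} = - \frac{h + f 2}{3} = - \frac{h + 2 f}{3} = - \frac{2 f}{3} - \frac{h}{3}$)
$\left(p{\left(G{\left(1 \right)},-2 \right)} + 30\right)^{2} = \left(\left(\left(- \frac{2}{3}\right) \left(-2\right) - \frac{1 \left(7 + 1\right)}{3}\right) + 30\right)^{2} = \left(\left(\frac{4}{3} - \frac{1 \cdot 8}{3}\right) + 30\right)^{2} = \left(\left(\frac{4}{3} - \frac{8}{3}\right) + 30\right)^{2} = \left(- \frac{4}{3} + 30\right)^{2} = \left(\frac{86}{3}\right)^{2} = \frac{7396}{9}$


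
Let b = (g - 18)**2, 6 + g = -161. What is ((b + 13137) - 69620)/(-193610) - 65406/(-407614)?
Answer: 5433982018/19729536635 ≈ 0.27542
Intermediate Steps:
g = -167 (g = -6 - 161 = -167)
b = 34225 (b = (-167 - 18)**2 = (-185)**2 = 34225)
((b + 13137) - 69620)/(-193610) - 65406/(-407614) = ((34225 + 13137) - 69620)/(-193610) - 65406/(-407614) = (47362 - 69620)*(-1/193610) - 65406*(-1/407614) = -22258*(-1/193610) + 32703/203807 = 11129/96805 + 32703/203807 = 5433982018/19729536635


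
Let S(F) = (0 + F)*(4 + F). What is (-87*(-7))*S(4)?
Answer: 19488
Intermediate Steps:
S(F) = F*(4 + F)
(-87*(-7))*S(4) = (-87*(-7))*(4*(4 + 4)) = 609*(4*8) = 609*32 = 19488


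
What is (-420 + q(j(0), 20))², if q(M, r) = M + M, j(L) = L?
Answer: 176400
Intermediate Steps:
q(M, r) = 2*M
(-420 + q(j(0), 20))² = (-420 + 2*0)² = (-420 + 0)² = (-420)² = 176400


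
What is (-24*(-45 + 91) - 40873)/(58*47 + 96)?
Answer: -41977/2822 ≈ -14.875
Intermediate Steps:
(-24*(-45 + 91) - 40873)/(58*47 + 96) = (-24*46 - 40873)/(2726 + 96) = (-1104 - 40873)/2822 = -41977*1/2822 = -41977/2822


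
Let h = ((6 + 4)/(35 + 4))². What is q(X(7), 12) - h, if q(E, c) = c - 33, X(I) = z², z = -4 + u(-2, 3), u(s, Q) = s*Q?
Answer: -32041/1521 ≈ -21.066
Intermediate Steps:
u(s, Q) = Q*s
z = -10 (z = -4 + 3*(-2) = -4 - 6 = -10)
h = 100/1521 (h = (10/39)² = 100/1521 ≈ 0.065746)
X(I) = 100 (X(I) = (-10)² = 100)
q(E, c) = -33 + c
q(X(7), 12) - h = (-33 + 12) - 1*100/1521 = -21 - 100/1521 = -32041/1521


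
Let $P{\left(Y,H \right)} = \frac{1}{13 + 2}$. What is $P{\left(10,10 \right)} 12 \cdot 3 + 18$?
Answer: $\frac{102}{5} \approx 20.4$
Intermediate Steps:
$P{\left(Y,H \right)} = \frac{1}{15}$
$P{\left(10,10 \right)} 12 \cdot 3 + 18 = \frac{12 \cdot 3}{15} + 18 = \frac{1}{15} \cdot 36 + 18 = \frac{12}{5} + 18 = \frac{102}{5}$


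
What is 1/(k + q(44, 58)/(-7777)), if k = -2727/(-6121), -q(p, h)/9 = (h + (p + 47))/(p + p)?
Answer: 4189065496/1874501613 ≈ 2.2348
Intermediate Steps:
q(p, h) = -9*(47 + h + p)/(2*p) (q(p, h) = -9*(h + (p + 47))/(p + p) = -9*(h + (47 + p))/(2*p) = -9*(47 + h + p)*1/(2*p) = -9*(47 + h + p)/(2*p))
k = 2727/6121 (k = -2727*(-1/6121) = 2727/6121 ≈ 0.44552)
1/(k + q(44, 58)/(-7777)) = 1/(2727/6121 + ((9/2)*(-47 - 1*58 - 1*44)/44)/(-7777)) = 1/(2727/6121 + ((9/2)*(1/44)*(-47 - 58 - 44))*(-1/7777)) = 1/(2727/6121 + ((9/2)*(1/44)*(-149))*(-1/7777)) = 1/(2727/6121 - 1341/88*(-1/7777)) = 1/(2727/6121 + 1341/684376) = 1/(1874501613/4189065496) = 4189065496/1874501613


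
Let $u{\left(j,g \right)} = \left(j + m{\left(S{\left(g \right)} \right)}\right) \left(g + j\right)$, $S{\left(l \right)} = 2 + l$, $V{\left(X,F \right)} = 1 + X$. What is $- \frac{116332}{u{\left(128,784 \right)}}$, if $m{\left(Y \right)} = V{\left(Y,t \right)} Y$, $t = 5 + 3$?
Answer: $- \frac{29083}{141065880} \approx -0.00020617$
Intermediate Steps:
$t = 8$
$m{\left(Y \right)} = Y \left(1 + Y\right)$ ($m{\left(Y \right)} = \left(1 + Y\right) Y = Y \left(1 + Y\right)$)
$u{\left(j,g \right)} = \left(g + j\right) \left(j + \left(2 + g\right) \left(3 + g\right)\right)$ ($u{\left(j,g \right)} = \left(j + \left(2 + g\right) \left(1 + \left(2 + g\right)\right)\right) \left(g + j\right) = \left(j + \left(2 + g\right) \left(3 + g\right)\right) \left(g + j\right) = \left(g + j\right) \left(j + \left(2 + g\right) \left(3 + g\right)\right)$)
$- \frac{116332}{u{\left(128,784 \right)}} = - \frac{116332}{128^{2} + 784 \cdot 128 + 784 \left(2 + 784\right) \left(3 + 784\right) + 128 \left(2 + 784\right) \left(3 + 784\right)} = - \frac{116332}{16384 + 100352 + 784 \cdot 786 \cdot 787 + 128 \cdot 786 \cdot 787} = - \frac{116332}{16384 + 100352 + 484968288 + 79178496} = - \frac{116332}{564263520} = \left(-116332\right) \frac{1}{564263520} = - \frac{29083}{141065880}$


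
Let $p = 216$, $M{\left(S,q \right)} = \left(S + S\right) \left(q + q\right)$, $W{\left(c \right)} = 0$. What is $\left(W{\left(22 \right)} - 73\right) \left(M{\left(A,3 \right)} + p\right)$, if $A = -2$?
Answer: $-14016$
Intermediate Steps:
$M{\left(S,q \right)} = 4 S q$ ($M{\left(S,q \right)} = 2 S 2 q = 4 S q$)
$\left(W{\left(22 \right)} - 73\right) \left(M{\left(A,3 \right)} + p\right) = \left(0 - 73\right) \left(4 \left(-2\right) 3 + 216\right) = - 73 \left(-24 + 216\right) = \left(-73\right) 192 = -14016$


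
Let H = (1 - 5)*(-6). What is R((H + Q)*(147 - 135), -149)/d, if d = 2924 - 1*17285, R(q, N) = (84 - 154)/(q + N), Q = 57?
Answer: 70/11819103 ≈ 5.9226e-6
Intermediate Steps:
H = 24 (H = -4*(-6) = 24)
R(q, N) = -70/(N + q)
d = -14361 (d = 2924 - 17285 = -14361)
R((H + Q)*(147 - 135), -149)/d = -70/(-149 + (24 + 57)*(147 - 135))/(-14361) = -70/(-149 + 81*12)*(-1/14361) = -70/(-149 + 972)*(-1/14361) = -70/823*(-1/14361) = 70/11819103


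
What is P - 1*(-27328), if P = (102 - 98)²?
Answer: 27344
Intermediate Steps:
P = 16 (P = 4² = 16)
P - 1*(-27328) = 16 - 1*(-27328) = 16 + 27328 = 27344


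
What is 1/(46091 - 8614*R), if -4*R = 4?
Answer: 1/54705 ≈ 1.8280e-5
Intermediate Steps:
R = -1 (R = -1/4*4 = -1)
1/(46091 - 8614*R) = 1/(46091 - 8614*(-1)) = 1/(46091 + 8614) = 1/54705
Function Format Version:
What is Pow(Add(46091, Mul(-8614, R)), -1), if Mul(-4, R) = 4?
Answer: Rational(1, 54705) ≈ 1.8280e-5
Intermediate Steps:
R = -1 (R = Mul(Rational(-1, 4), 4) = -1)
Pow(Add(46091, Mul(-8614, R)), -1) = Pow(Add(46091, Mul(-8614, -1)), -1) = Pow(Add(46091, 8614), -1) = Pow(54705, -1) = Rational(1, 54705)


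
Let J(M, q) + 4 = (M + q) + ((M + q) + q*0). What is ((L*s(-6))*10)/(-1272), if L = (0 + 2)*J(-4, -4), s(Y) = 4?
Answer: 200/159 ≈ 1.2579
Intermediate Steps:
J(M, q) = -4 + 2*M + 2*q (J(M, q) = -4 + ((M + q) + ((M + q) + q*0)) = -4 + ((M + q) + ((M + q) + 0)) = -4 + ((M + q) + (M + q)) = -4 + (2*M + 2*q) = -4 + 2*M + 2*q)
L = -40 (L = (0 + 2)*(-4 + 2*(-4) + 2*(-4)) = 2*(-4 - 8 - 8) = 2*(-20) = -40)
((L*s(-6))*10)/(-1272) = (-40*4*10)/(-1272) = -160*10*(-1/1272) = -1600*(-1/1272) = 200/159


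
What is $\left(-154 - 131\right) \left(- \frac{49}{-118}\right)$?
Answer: $- \frac{13965}{118} \approx -118.35$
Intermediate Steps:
$\left(-154 - 131\right) \left(- \frac{49}{-118}\right) = - 285 \left(\left(-49\right) \left(- \frac{1}{118}\right)\right) = \left(-285\right) \frac{49}{118} = - \frac{13965}{118}$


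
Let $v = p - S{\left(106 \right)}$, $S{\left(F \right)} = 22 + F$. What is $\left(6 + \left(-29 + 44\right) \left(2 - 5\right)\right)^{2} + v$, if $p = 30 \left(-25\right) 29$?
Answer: $-20357$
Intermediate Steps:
$p = -21750$ ($p = \left(-750\right) 29 = -21750$)
$v = -21878$ ($v = -21750 - \left(22 + 106\right) = -21750 - 128 = -21878$)
$\left(6 + \left(-29 + 44\right) \left(2 - 5\right)\right)^{2} + v = \left(6 + \left(-29 + 44\right) \left(2 - 5\right)\right)^{2} - 21878 = \left(6 + 15 \left(-3\right)\right)^{2} - 21878 = \left(6 - 45\right)^{2} - 21878 = \left(-39\right)^{2} - 21878 = 1521 - 21878 = -20357$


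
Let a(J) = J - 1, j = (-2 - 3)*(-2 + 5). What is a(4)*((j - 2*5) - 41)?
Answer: -198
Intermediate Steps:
j = -15 (j = -5*3 = -15)
a(J) = -1 + J
a(4)*((j - 2*5) - 41) = (-1 + 4)*((-15 - 2*5) - 41) = 3*((-15 - 10) - 41) = 3*(-25 - 41) = 3*(-66) = -198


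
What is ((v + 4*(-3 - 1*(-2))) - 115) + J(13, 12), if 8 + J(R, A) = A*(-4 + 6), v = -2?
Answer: -105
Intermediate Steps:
J(R, A) = -8 + 2*A (J(R, A) = -8 + A*(-4 + 6) = -8 + A*2 = -8 + 2*A)
((v + 4*(-3 - 1*(-2))) - 115) + J(13, 12) = ((-2 + 4*(-3 - 1*(-2))) - 115) + (-8 + 2*12) = ((-2 + 4*(-3 + 2)) - 115) + (-8 + 24) = ((-2 + 4*(-1)) - 115) + 16 = ((-2 - 4) - 115) + 16 = (-6 - 115) + 16 = -121 + 16 = -105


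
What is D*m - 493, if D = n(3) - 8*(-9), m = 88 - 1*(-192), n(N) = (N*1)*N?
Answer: 22187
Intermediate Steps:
n(N) = N² (n(N) = N*N = N²)
m = 280 (m = 88 + 192 = 280)
D = 81 (D = 3² - 8*(-9) = 9 + 72 = 81)
D*m - 493 = 81*280 - 493 = 22680 - 493 = 22187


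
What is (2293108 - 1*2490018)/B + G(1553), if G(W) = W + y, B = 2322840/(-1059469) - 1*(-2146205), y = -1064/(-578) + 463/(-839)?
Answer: 171377950047983265426/110267825856807131 ≈ 1554.2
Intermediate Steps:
y = 312541/242471 (y = -1064*(-1/578) + 463*(-1/839) = 532/289 - 463/839 = 312541/242471 ≈ 1.2890)
B = 2273835342305/1059469 (B = 2322840*(-1/1059469) + 2146205 = -2322840/1059469 + 2146205 = 2273835342305/1059469 ≈ 2.1462e+6)
G(W) = 312541/242471 + W (G(W) = W + 312541/242471 = 312541/242471 + W)
(2293108 - 1*2490018)/B + G(1553) = (2293108 - 1*2490018)/(2273835342305/1059469) + (312541/242471 + 1553) = (2293108 - 2490018)*(1059469/2273835342305) + 376870004/242471 = -196910*1059469/2273835342305 + 376870004/242471 = -41724008158/454767068461 + 376870004/242471 = 171377950047983265426/110267825856807131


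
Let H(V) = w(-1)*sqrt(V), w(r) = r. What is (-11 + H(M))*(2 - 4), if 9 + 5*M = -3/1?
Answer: 22 + 4*I*sqrt(15)/5 ≈ 22.0 + 3.0984*I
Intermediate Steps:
M = -12/5 (M = -9/5 + (-3/1)/5 = -9/5 + (-3*1)/5 = -9/5 + (1/5)*(-3) = -9/5 - 3/5 = -12/5 ≈ -2.4000)
H(V) = -sqrt(V)
(-11 + H(M))*(2 - 4) = (-11 - sqrt(-12/5))*(2 - 4) = (-11 - 2*I*sqrt(15)/5)*(-2) = 22 + 4*I*sqrt(15)/5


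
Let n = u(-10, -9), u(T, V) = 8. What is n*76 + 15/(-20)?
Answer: 2429/4 ≈ 607.25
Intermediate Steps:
n = 8
n*76 + 15/(-20) = 8*76 + 15/(-20) = 608 + 15*(-1/20) = 608 - ¾ = 2429/4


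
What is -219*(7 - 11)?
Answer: 876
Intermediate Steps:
-219*(7 - 11) = -219*(-4) = 876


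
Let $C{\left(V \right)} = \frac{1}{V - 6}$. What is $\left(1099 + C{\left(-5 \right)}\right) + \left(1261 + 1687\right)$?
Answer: $\frac{44516}{11} \approx 4046.9$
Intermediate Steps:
$C{\left(V \right)} = \frac{1}{-6 + V}$
$\left(1099 + C{\left(-5 \right)}\right) + \left(1261 + 1687\right) = \left(1099 + \frac{1}{-6 - 5}\right) + \left(1261 + 1687\right) = \left(1099 + \frac{1}{-11}\right) + 2948 = \left(1099 - \frac{1}{11}\right) + 2948 = \frac{12088}{11} + 2948 = \frac{44516}{11}$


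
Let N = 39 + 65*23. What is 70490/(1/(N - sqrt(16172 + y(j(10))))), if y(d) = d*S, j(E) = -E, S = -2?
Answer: 108131660 - 563920*sqrt(253) ≈ 9.9162e+7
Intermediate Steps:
N = 1534 (N = 39 + 1495 = 1534)
y(d) = -2*d (y(d) = d*(-2) = -2*d)
70490/(1/(N - sqrt(16172 + y(j(10))))) = 70490/(1/(1534 - sqrt(16172 - (-2)*10))) = 70490/(1/(1534 - sqrt(16172 - 2*(-10)))) = 70490/(1/(1534 - sqrt(16172 + 20))) = 70490/(1/(1534 - sqrt(16192))) = 70490/(1/(1534 - 8*sqrt(253))) = 70490*(1534 - 8*sqrt(253)) = 108131660 - 563920*sqrt(253)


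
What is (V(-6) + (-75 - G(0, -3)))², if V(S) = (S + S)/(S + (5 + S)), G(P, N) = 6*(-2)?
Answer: 184041/49 ≈ 3755.9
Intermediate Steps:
G(P, N) = -12
V(S) = 2*S/(5 + 2*S) (V(S) = (2*S)/(5 + 2*S) = 2*S/(5 + 2*S))
(V(-6) + (-75 - G(0, -3)))² = (2*(-6)/(5 + 2*(-6)) + (-75 - 1*(-12)))² = (2*(-6)/(5 - 12) + (-75 + 12))² = (2*(-6)/(-7) - 63)² = (2*(-6)*(-⅐) - 63)² = (12/7 - 63)² = (-429/7)² = 184041/49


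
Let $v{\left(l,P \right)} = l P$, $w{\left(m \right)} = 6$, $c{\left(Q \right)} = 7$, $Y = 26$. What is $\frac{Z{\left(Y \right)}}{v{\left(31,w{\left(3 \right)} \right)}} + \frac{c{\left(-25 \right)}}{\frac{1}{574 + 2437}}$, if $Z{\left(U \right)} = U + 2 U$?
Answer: $\frac{653400}{31} \approx 21077.0$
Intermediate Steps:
$Z{\left(U \right)} = 3 U$
$v{\left(l,P \right)} = P l$
$\frac{Z{\left(Y \right)}}{v{\left(31,w{\left(3 \right)} \right)}} + \frac{c{\left(-25 \right)}}{\frac{1}{574 + 2437}} = \frac{3 \cdot 26}{6 \cdot 31} + \frac{7}{\frac{1}{574 + 2437}} = \frac{78}{186} + \frac{7}{\frac{1}{3011}} = 78 \cdot \frac{1}{186} + 7 \frac{1}{\frac{1}{3011}} = \frac{13}{31} + 7 \cdot 3011 = \frac{13}{31} + 21077 = \frac{653400}{31}$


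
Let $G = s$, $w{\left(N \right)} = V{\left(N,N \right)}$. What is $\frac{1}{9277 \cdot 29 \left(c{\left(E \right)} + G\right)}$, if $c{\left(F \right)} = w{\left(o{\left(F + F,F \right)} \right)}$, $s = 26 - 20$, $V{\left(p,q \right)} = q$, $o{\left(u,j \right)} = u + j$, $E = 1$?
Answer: $\frac{1}{2421297} \approx 4.13 \cdot 10^{-7}$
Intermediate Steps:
$o{\left(u,j \right)} = j + u$
$w{\left(N \right)} = N$
$s = 6$ ($s = 26 - 20 = 6$)
$c{\left(F \right)} = 3 F$ ($c{\left(F \right)} = F + \left(F + F\right) = F + 2 F = 3 F$)
$G = 6$
$\frac{1}{9277 \cdot 29 \left(c{\left(E \right)} + G\right)} = \frac{1}{9277 \cdot 29 \left(3 \cdot 1 + 6\right)} = \frac{1}{9277 \cdot 29 \left(3 + 6\right)} = \frac{1}{9277 \cdot 29 \cdot 9} = \frac{1}{9277 \cdot 261} = \frac{1}{9277} \cdot \frac{1}{261} = \frac{1}{2421297}$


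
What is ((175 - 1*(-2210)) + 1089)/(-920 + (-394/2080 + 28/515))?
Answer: -372134880/98564867 ≈ -3.7755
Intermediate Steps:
((175 - 1*(-2210)) + 1089)/(-920 + (-394/2080 + 28/515)) = ((175 + 2210) + 1089)/(-920 + (-394*1/2080 + 28*(1/515))) = (2385 + 1089)/(-920 + (-197/1040 + 28/515)) = 3474/(-920 - 14467/107120) = 3474/(-98564867/107120) = 3474*(-107120/98564867) = -372134880/98564867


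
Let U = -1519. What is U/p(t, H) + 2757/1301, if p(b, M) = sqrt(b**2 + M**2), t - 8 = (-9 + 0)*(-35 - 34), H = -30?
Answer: 2757/1301 - 1519*sqrt(396541)/396541 ≈ -0.29306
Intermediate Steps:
t = 629 (t = 8 + (-9 + 0)*(-35 - 34) = 8 - 9*(-69) = 8 + 621 = 629)
p(b, M) = sqrt(M**2 + b**2)
U/p(t, H) + 2757/1301 = -1519/sqrt((-30)**2 + 629**2) + 2757/1301 = -1519/sqrt(900 + 395641) + 2757*(1/1301) = -1519*sqrt(396541)/396541 + 2757/1301 = 2757/1301 - 1519*sqrt(396541)/396541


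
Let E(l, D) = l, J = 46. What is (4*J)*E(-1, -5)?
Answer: -184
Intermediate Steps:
(4*J)*E(-1, -5) = (4*46)*(-1) = 184*(-1) = -184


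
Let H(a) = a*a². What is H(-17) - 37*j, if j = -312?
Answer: 6631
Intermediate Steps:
H(a) = a³
H(-17) - 37*j = (-17)³ - 37*(-312) = -4913 + 11544 = 6631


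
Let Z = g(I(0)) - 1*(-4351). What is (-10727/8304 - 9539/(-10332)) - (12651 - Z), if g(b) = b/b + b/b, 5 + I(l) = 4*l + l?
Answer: -59331210671/7149744 ≈ -8298.4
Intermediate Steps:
I(l) = -5 + 5*l (I(l) = -5 + (4*l + l) = -5 + 5*l)
g(b) = 2 (g(b) = 1 + 1 = 2)
Z = 4353 (Z = 2 - 1*(-4351) = 2 + 4351 = 4353)
(-10727/8304 - 9539/(-10332)) - (12651 - Z) = (-10727/8304 - 9539/(-10332)) - (12651 - 1*4353) = (-10727*1/8304 - 9539*(-1/10332)) - (12651 - 4353) = (-10727/8304 + 9539/10332) - 1*8298 = -2634959/7149744 - 8298 = -59331210671/7149744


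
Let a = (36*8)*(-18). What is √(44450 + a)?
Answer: √39266 ≈ 198.16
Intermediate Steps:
a = -5184 (a = 288*(-18) = -5184)
√(44450 + a) = √(44450 - 5184) = √39266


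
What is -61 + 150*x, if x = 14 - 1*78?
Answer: -9661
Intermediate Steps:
x = -64 (x = 14 - 78 = -64)
-61 + 150*x = -61 + 150*(-64) = -61 - 9600 = -9661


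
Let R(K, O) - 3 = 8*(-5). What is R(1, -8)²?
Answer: 1369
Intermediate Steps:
R(K, O) = -37 (R(K, O) = 3 + 8*(-5) = 3 - 40 = -37)
R(1, -8)² = (-37)² = 1369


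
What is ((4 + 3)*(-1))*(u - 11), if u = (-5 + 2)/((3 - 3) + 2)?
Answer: 175/2 ≈ 87.500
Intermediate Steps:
u = -3/2 (u = -3/(0 + 2) = -3/2 ≈ -1.5000)
((4 + 3)*(-1))*(u - 11) = ((4 + 3)*(-1))*(-3/2 - 11) = (7*(-1))*(-25/2) = -7*(-25/2) = 175/2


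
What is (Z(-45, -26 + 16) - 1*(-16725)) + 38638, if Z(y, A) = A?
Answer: 55353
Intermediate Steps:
(Z(-45, -26 + 16) - 1*(-16725)) + 38638 = ((-26 + 16) - 1*(-16725)) + 38638 = (-10 + 16725) + 38638 = 16715 + 38638 = 55353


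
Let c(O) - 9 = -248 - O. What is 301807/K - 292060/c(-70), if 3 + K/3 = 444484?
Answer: 389496367963/225351867 ≈ 1728.4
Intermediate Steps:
K = 1333443 (K = -9 + 3*444484 = -9 + 1333452 = 1333443)
c(O) = -239 - O (c(O) = 9 + (-248 - O) = -239 - O)
301807/K - 292060/c(-70) = 301807/1333443 - 292060/(-239 - 1*(-70)) = 301807*(1/1333443) - 292060/(-239 + 70) = 301807/1333443 - 292060/(-169) = 301807/1333443 - 292060*(-1/169) = 301807/1333443 + 292060/169 = 389496367963/225351867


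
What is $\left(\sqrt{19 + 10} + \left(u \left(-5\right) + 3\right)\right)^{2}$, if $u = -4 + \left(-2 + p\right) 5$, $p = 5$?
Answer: $\left(52 - \sqrt{29}\right)^{2} \approx 2172.9$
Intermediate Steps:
$u = 11$ ($u = -4 + \left(-2 + 5\right) 5 = -4 + 3 \cdot 5 = -4 + 15 = 11$)
$\left(\sqrt{19 + 10} + \left(u \left(-5\right) + 3\right)\right)^{2} = \left(\sqrt{19 + 10} + \left(11 \left(-5\right) + 3\right)\right)^{2} = \left(\sqrt{29} + \left(-55 + 3\right)\right)^{2} = \left(\sqrt{29} - 52\right)^{2} = \left(-52 + \sqrt{29}\right)^{2}$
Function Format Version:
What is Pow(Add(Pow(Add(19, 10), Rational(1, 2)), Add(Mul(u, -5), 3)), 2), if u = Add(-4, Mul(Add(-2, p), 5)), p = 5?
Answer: Pow(Add(52, Mul(-1, Pow(29, Rational(1, 2)))), 2) ≈ 2172.9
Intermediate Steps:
u = 11 (u = Add(-4, Mul(Add(-2, 5), 5)) = Add(-4, Mul(3, 5)) = Add(-4, 15) = 11)
Pow(Add(Pow(Add(19, 10), Rational(1, 2)), Add(Mul(u, -5), 3)), 2) = Pow(Add(Pow(Add(19, 10), Rational(1, 2)), Add(Mul(11, -5), 3)), 2) = Pow(Add(Pow(29, Rational(1, 2)), Add(-55, 3)), 2) = Pow(Add(Pow(29, Rational(1, 2)), -52), 2) = Pow(Add(-52, Pow(29, Rational(1, 2))), 2)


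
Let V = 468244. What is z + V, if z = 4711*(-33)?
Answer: 312781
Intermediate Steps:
z = -155463
z + V = -155463 + 468244 = 312781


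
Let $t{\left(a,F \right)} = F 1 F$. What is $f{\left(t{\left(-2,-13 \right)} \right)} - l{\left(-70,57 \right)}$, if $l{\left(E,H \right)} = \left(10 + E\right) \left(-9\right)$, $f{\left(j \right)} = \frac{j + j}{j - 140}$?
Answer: $- \frac{15322}{29} \approx -528.34$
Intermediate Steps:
$t{\left(a,F \right)} = F^{2}$ ($t{\left(a,F \right)} = F F = F^{2}$)
$f{\left(j \right)} = \frac{2 j}{-140 + j}$
$l{\left(E,H \right)} = -90 - 9 E$
$f{\left(t{\left(-2,-13 \right)} \right)} - l{\left(-70,57 \right)} = \frac{2 \left(-13\right)^{2}}{-140 + \left(-13\right)^{2}} - \left(-90 - -630\right) = 2 \cdot 169 \frac{1}{-140 + 169} - \left(-90 + 630\right) = 2 \cdot 169 \cdot \frac{1}{29} - 540 = \frac{338}{29} - 540 = - \frac{15322}{29}$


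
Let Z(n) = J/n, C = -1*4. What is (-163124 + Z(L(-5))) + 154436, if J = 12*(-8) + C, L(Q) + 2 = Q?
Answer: -60716/7 ≈ -8673.7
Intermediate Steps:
C = -4
L(Q) = -2 + Q
J = -100 (J = 12*(-8) - 4 = -96 - 4 = -100)
Z(n) = -100/n
(-163124 + Z(L(-5))) + 154436 = (-163124 - 100/(-2 - 5)) + 154436 = (-163124 - 100/(-7)) + 154436 = (-163124 - 100*(-⅐)) + 154436 = (-163124 + 100/7) + 154436 = -1141768/7 + 154436 = -60716/7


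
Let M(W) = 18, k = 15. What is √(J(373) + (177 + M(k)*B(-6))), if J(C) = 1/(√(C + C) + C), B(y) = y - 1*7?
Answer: √(-21260 - 57*√746)/√(373 + √746) ≈ 7.5497*I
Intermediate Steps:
B(y) = -7 + y (B(y) = y - 7 = -7 + y)
J(C) = 1/(C + √2*√C) (J(C) = 1/(√(2*C) + C) = 1/(√2*√C + C) = 1/(C + √2*√C))
√(J(373) + (177 + M(k)*B(-6))) = √(1/(373 + √2*√373) + (177 + 18*(-7 - 6))) = √(1/(373 + √746) + (177 + 18*(-13))) = √(1/(373 + √746) + (177 - 234)) = √(1/(373 + √746) - 57) = √(-57 + 1/(373 + √746))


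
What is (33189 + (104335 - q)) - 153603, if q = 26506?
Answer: -42585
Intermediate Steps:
(33189 + (104335 - q)) - 153603 = (33189 + (104335 - 1*26506)) - 153603 = (33189 + (104335 - 26506)) - 153603 = (33189 + 77829) - 153603 = 111018 - 153603 = -42585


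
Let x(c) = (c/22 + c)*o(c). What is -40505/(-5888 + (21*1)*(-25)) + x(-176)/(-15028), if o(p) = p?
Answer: 100257637/24093641 ≈ 4.1612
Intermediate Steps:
x(c) = 23*c²/22 (x(c) = (c/22 + c)*c = (23*c/22)*c = 23*c²/22)
-40505/(-5888 + (21*1)*(-25)) + x(-176)/(-15028) = -40505/(-5888 + (21*1)*(-25)) + ((23/22)*(-176)²)/(-15028) = -40505/(-5888 + 21*(-25)) + ((23/22)*30976)*(-1/15028) = -40505/(-5888 - 525) + 32384*(-1/15028) = -40505/(-6413) - 8096/3757 = -40505*(-1/6413) - 8096/3757 = 40505/6413 - 8096/3757 = 100257637/24093641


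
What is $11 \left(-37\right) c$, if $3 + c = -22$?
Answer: $10175$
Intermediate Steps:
$c = -25$ ($c = -3 - 22 = -25$)
$11 \left(-37\right) c = 11 \left(-37\right) \left(-25\right) = \left(-407\right) \left(-25\right) = 10175$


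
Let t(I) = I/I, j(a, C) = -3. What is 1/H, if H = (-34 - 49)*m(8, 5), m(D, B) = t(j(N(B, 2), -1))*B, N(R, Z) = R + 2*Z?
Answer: -1/415 ≈ -0.0024096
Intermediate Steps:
t(I) = 1
m(D, B) = B (m(D, B) = 1*B = B)
H = -415 (H = (-34 - 49)*5 = -83*5 = -415)
1/H = 1/(-415) = -1/415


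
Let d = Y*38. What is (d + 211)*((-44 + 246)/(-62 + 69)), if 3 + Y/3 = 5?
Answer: 88678/7 ≈ 12668.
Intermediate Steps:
Y = 6 (Y = -9 + 3*5 = -9 + 15 = 6)
d = 228 (d = 6*38 = 228)
(d + 211)*((-44 + 246)/(-62 + 69)) = (228 + 211)*((-44 + 246)/(-62 + 69)) = 439*(202/7) = 88678/7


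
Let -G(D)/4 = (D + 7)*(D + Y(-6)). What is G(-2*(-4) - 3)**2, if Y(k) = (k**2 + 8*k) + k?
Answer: 389376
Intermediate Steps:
Y(k) = k**2 + 9*k
G(D) = -4*(-18 + D)*(7 + D) (G(D) = -4*(D + 7)*(D - 6*(9 - 6)) = -4*(7 + D)*(D - 6*3) = -4*(7 + D)*(D - 18) = -4*(7 + D)*(-18 + D) = -4*(-18 + D)*(7 + D))
G(-2*(-4) - 3)**2 = (504 - 4*(-2*(-4) - 3)**2 + 44*(-2*(-4) - 3))**2 = (504 - 4*(8 - 3)**2 + 44*(8 - 3))**2 = (504 - 4*5**2 + 44*5)**2 = (504 - 4*25 + 220)**2 = (504 - 100 + 220)**2 = 624**2 = 389376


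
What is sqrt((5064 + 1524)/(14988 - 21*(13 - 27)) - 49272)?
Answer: I*sqrt(3946110682)/283 ≈ 221.97*I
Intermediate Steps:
sqrt((5064 + 1524)/(14988 - 21*(13 - 27)) - 49272) = sqrt(6588/(14988 - 21*(-14)) - 49272) = sqrt(6588/(14988 + 294) - 49272) = sqrt(6588/15282 - 49272) = sqrt(6588*(1/15282) - 49272) = sqrt(122/283 - 49272) = sqrt(-13943854/283) = I*sqrt(3946110682)/283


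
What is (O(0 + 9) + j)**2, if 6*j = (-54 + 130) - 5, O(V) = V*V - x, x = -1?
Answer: 316969/36 ≈ 8804.7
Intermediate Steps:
O(V) = 1 + V**2 (O(V) = V*V - 1*(-1) = V**2 + 1 = 1 + V**2)
j = 71/6 (j = ((-54 + 130) - 5)/6 = (76 - 5)/6 = (1/6)*71 = 71/6 ≈ 11.833)
(O(0 + 9) + j)**2 = ((1 + (0 + 9)**2) + 71/6)**2 = ((1 + 9**2) + 71/6)**2 = ((1 + 81) + 71/6)**2 = (82 + 71/6)**2 = (563/6)**2 = 316969/36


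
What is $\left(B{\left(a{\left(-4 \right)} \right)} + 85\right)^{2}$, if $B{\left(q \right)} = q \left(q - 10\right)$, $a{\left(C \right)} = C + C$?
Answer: $52441$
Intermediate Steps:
$a{\left(C \right)} = 2 C$
$B{\left(q \right)} = q \left(-10 + q\right)$
$\left(B{\left(a{\left(-4 \right)} \right)} + 85\right)^{2} = \left(2 \left(-4\right) \left(-10 + 2 \left(-4\right)\right) + 85\right)^{2} = \left(- 8 \left(-10 - 8\right) + 85\right)^{2} = \left(\left(-8\right) \left(-18\right) + 85\right)^{2} = \left(144 + 85\right)^{2} = 229^{2} = 52441$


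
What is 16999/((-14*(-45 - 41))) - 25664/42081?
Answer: 684435463/50665524 ≈ 13.509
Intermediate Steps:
16999/((-14*(-45 - 41))) - 25664/42081 = 16999/((-14*(-86))) - 25664*1/42081 = 16999/1204 - 25664/42081 = 684435463/50665524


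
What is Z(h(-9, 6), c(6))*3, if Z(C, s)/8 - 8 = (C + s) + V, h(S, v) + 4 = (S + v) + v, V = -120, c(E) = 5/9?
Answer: -8096/3 ≈ -2698.7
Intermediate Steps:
c(E) = 5/9 (c(E) = 5*(⅑) = 5/9)
h(S, v) = -4 + S + 2*v (h(S, v) = -4 + ((S + v) + v) = -4 + (S + 2*v) = -4 + S + 2*v)
Z(C, s) = -896 + 8*C + 8*s (Z(C, s) = 64 + 8*((C + s) - 120) = 64 + 8*(-120 + C + s) = 64 + (-960 + 8*C + 8*s) = -896 + 8*C + 8*s)
Z(h(-9, 6), c(6))*3 = (-896 + 8*(-4 - 9 + 2*6) + 8*(5/9))*3 = (-896 + 8*(-4 - 9 + 12) + 40/9)*3 = (-896 + 8*(-1) + 40/9)*3 = (-896 - 8 + 40/9)*3 = -8096/9*3 = -8096/3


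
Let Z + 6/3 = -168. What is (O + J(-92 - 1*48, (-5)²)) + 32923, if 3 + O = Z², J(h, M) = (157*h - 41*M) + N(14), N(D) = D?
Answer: 38829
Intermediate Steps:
Z = -170 (Z = -2 - 168 = -170)
J(h, M) = 14 - 41*M + 157*h (J(h, M) = (157*h - 41*M) + 14 = (-41*M + 157*h) + 14 = 14 - 41*M + 157*h)
O = 28897 (O = -3 + (-170)² = -3 + 28900 = 28897)
(O + J(-92 - 1*48, (-5)²)) + 32923 = (28897 + (14 - 41*(-5)² + 157*(-92 - 1*48))) + 32923 = (28897 + (14 - 41*25 + 157*(-92 - 48))) + 32923 = (28897 + (14 - 1025 + 157*(-140))) + 32923 = (28897 + (14 - 1025 - 21980)) + 32923 = (28897 - 22991) + 32923 = 5906 + 32923 = 38829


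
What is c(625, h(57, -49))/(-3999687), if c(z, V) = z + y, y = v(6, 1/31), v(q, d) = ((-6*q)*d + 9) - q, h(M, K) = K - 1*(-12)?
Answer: -19432/123990297 ≈ -0.00015672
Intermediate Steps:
h(M, K) = 12 + K (h(M, K) = K + 12 = 12 + K)
v(q, d) = 9 - q - 6*d*q (v(q, d) = (-6*d*q + 9) - q = (9 - 6*d*q) - q = 9 - q - 6*d*q)
y = 57/31 (y = 9 - 1*6 - 6*6/31 = 9 - 6 - 6*1/31*6 = 9 - 6 - 36/31 = 57/31 ≈ 1.8387)
c(z, V) = 57/31 + z (c(z, V) = z + 57/31 = 57/31 + z)
c(625, h(57, -49))/(-3999687) = (57/31 + 625)/(-3999687) = (19432/31)*(-1/3999687) = -19432/123990297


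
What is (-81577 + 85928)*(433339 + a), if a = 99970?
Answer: 2320427459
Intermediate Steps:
(-81577 + 85928)*(433339 + a) = (-81577 + 85928)*(433339 + 99970) = 4351*533309 = 2320427459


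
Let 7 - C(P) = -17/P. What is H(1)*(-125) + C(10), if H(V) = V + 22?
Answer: -28663/10 ≈ -2866.3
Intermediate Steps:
C(P) = 7 + 17/P (C(P) = 7 - (-17)/P = 7 + 17/P)
H(V) = 22 + V
H(1)*(-125) + C(10) = (22 + 1)*(-125) + (7 + 17/10) = 23*(-125) + (7 + 17*(⅒)) = -2875 + (7 + 17/10) = -2875 + 87/10 = -28663/10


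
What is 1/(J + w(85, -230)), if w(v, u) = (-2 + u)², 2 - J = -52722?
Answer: 1/106548 ≈ 9.3854e-6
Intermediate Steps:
J = 52724 (J = 2 - 1*(-52722) = 2 + 52722 = 52724)
1/(J + w(85, -230)) = 1/(52724 + (-2 - 230)²) = 1/(52724 + (-232)²) = 1/(52724 + 53824) = 1/106548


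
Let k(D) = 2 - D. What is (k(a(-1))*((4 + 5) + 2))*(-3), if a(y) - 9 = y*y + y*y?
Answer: 297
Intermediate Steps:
a(y) = 9 + 2*y² (a(y) = 9 + (y*y + y*y) = 9 + (y² + y²) = 9 + 2*y²)
(k(a(-1))*((4 + 5) + 2))*(-3) = ((2 - (9 + 2*(-1)²))*((4 + 5) + 2))*(-3) = ((2 - (9 + 2*1))*(9 + 2))*(-3) = ((2 - (9 + 2))*11)*(-3) = ((2 - 1*11)*11)*(-3) = ((2 - 11)*11)*(-3) = -9*11*(-3) = -99*(-3) = 297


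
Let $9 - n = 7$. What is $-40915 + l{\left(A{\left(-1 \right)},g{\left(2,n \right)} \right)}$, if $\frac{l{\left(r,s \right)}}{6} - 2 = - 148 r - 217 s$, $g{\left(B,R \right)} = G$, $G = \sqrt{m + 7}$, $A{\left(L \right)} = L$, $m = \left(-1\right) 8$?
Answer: $-40015 - 1302 i \approx -40015.0 - 1302.0 i$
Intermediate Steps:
$n = 2$ ($n = 9 - 7 = 2$)
$m = -8$
$G = i$ ($G = \sqrt{-8 + 7} = \sqrt{-1} = i \approx 1.0 i$)
$g{\left(B,R \right)} = i$
$l{\left(r,s \right)} = 12 - 1302 s - 888 r$ ($l{\left(r,s \right)} = 12 + 6 \left(- 148 r - 217 s\right) = 12 + 6 \left(- 217 s - 148 r\right) = 12 - \left(888 r + 1302 s\right) = 12 - 1302 s - 888 r$)
$-40915 + l{\left(A{\left(-1 \right)},g{\left(2,n \right)} \right)} = -40915 - \left(-900 + 1302 i\right) = -40915 + \left(12 - 1302 i + 888\right) = -40915 + \left(900 - 1302 i\right) = -40015 - 1302 i$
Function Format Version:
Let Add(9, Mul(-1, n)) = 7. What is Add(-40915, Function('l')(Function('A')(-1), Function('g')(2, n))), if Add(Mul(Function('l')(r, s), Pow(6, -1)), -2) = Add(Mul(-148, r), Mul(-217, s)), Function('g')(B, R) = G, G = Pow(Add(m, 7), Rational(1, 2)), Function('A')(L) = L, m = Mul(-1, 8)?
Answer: Add(-40015, Mul(-1302, I)) ≈ Add(-40015., Mul(-1302.0, I))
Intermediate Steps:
n = 2 (n = Add(9, Mul(-1, 7)) = Add(9, -7) = 2)
m = -8
G = I (G = Pow(Add(-8, 7), Rational(1, 2)) = Pow(-1, Rational(1, 2)) = I ≈ Mul(1.0000, I))
Function('g')(B, R) = I
Function('l')(r, s) = Add(12, Mul(-1302, s), Mul(-888, r)) (Function('l')(r, s) = Add(12, Mul(6, Add(Mul(-148, r), Mul(-217, s)))) = Add(12, Mul(6, Add(Mul(-217, s), Mul(-148, r)))) = Add(12, Add(Mul(-1302, s), Mul(-888, r))) = Add(12, Mul(-1302, s), Mul(-888, r)))
Add(-40915, Function('l')(Function('A')(-1), Function('g')(2, n))) = Add(-40915, Add(12, Mul(-1302, I), Mul(-888, -1))) = Add(-40915, Add(12, Mul(-1302, I), 888)) = Add(-40915, Add(900, Mul(-1302, I))) = Add(-40015, Mul(-1302, I))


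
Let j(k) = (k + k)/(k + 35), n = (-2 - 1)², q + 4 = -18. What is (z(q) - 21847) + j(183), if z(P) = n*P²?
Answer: -1906336/109 ≈ -17489.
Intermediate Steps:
q = -22 (q = -4 - 18 = -22)
n = 9 (n = (-3)² = 9)
j(k) = 2*k/(35 + k) (j(k) = (2*k)/(35 + k) = 2*k/(35 + k))
z(P) = 9*P²
(z(q) - 21847) + j(183) = (9*(-22)² - 21847) + 2*183/(35 + 183) = (9*484 - 21847) + 2*183/218 = (4356 - 21847) + 2*183*(1/218) = -17491 + 183/109 = -1906336/109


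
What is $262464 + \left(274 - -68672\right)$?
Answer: $331410$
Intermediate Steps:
$262464 + \left(274 - -68672\right) = 262464 + \left(274 + 68672\right) = 262464 + 68946 = 331410$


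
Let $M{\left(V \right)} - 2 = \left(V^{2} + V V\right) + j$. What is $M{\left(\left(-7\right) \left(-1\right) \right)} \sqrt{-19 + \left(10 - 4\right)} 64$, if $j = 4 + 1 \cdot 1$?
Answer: $6720 i \sqrt{13} \approx 24229.0 i$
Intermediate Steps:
$j = 5$ ($j = 4 + 1 = 5$)
$M{\left(V \right)} = 7 + 2 V^{2}$ ($M{\left(V \right)} = 2 + \left(\left(V^{2} + V V\right) + 5\right) = 2 + \left(\left(V^{2} + V^{2}\right) + 5\right) = 2 + \left(2 V^{2} + 5\right) = 2 + \left(5 + 2 V^{2}\right) = 7 + 2 V^{2}$)
$M{\left(\left(-7\right) \left(-1\right) \right)} \sqrt{-19 + \left(10 - 4\right)} 64 = \left(7 + 2 \left(\left(-7\right) \left(-1\right)\right)^{2}\right) \sqrt{-19 + \left(10 - 4\right)} 64 = \left(7 + 2 \cdot 7^{2}\right) \sqrt{-19 + 6} \cdot 64 = \left(7 + 2 \cdot 49\right) \sqrt{-13} \cdot 64 = \left(7 + 98\right) i \sqrt{13} \cdot 64 = 105 i \sqrt{13} \cdot 64 = 6720 i \sqrt{13}$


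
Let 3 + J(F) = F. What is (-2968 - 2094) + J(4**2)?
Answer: -5049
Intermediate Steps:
J(F) = -3 + F
(-2968 - 2094) + J(4**2) = (-2968 - 2094) + (-3 + 4**2) = -5062 + (-3 + 16) = -5062 + 13 = -5049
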